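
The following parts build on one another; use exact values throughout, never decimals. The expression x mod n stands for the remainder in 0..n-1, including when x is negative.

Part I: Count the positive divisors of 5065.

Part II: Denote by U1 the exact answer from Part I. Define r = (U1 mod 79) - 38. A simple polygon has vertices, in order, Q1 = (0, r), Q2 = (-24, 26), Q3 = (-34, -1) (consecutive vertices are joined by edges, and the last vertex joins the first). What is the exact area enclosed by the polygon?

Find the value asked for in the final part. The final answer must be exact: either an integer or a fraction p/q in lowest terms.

624

Part I: 5065 = 5 * 1013; number of divisors = (1+1) * (1+1) = 4; answer 4
Part II: U1 = 4; r = -34; cross terms: (0*26 - -24*-34)=-816, (-24*-1 - -34*26)=908, (-34*-34 - 0*-1)=1156; twice the area = |1248| = 1248; area = 624; answer 624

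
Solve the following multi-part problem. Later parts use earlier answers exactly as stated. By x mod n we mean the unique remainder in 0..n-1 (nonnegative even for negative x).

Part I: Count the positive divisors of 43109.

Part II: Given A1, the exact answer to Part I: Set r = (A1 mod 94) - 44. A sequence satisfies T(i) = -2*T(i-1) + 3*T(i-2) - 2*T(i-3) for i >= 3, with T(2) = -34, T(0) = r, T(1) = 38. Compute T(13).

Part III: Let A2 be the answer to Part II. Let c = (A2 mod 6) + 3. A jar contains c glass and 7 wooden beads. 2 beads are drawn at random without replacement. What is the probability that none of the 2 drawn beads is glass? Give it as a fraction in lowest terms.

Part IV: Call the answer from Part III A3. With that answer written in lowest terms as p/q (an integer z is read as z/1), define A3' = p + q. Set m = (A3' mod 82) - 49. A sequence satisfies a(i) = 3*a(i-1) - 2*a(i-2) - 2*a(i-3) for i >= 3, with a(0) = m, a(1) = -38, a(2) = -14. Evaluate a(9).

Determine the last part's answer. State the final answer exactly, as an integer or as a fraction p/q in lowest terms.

1338

Part I: 43109 = 11 * 3919; number of divisors = (1+1) * (1+1) = 4; answer 4
Part II: A1 = 4; r = -40; T(3) = -2*(-34) + 3*(38) - 2*(-40) = 262; iterating: T(3)=262, T(4)=-702, T(5)=2258, T(6)=-7146, T(7)=22470, T(8)=-70894, T(9)=223490, T(10)=-704602, T(11)=2221462, T(12)=-7003710, T(13)=22081010; answer 22081010
Part III: A2 = 22081010; c = 5; total draws C(12,2) = 66; favorable C(7,2) = 21; P = 7/22; answer 7/22
Part IV: A3 = 7/22; threaded value p + q = 29; m = -20; a(3) = 3*(-14) - 2*(-38) - 2*(-20) = 74; iterating: a(3)=74, a(4)=326, a(5)=858, a(6)=1774, a(7)=2954, a(8)=3598, a(9)=1338; answer 1338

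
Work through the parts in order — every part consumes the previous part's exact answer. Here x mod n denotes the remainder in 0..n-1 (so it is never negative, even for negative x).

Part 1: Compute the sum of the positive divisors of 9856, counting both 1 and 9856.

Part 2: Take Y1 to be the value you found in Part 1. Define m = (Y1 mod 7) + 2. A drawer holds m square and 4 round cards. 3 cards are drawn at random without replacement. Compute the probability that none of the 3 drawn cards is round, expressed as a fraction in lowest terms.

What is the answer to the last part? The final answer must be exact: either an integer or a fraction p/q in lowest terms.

Part 1: 9856 = 2^7 * 7 * 11; sigma = (1 + 2 + 4 + 8 + 16 + 32 + 64 + 128) * (1 + 7) * (1 + 11) = 255 * 8 * 12 = 24480; answer 24480
Part 2: Y1 = 24480; m = 3; total draws C(7,3) = 35; favorable C(3,3) = 1; P = 1/35; answer 1/35

1/35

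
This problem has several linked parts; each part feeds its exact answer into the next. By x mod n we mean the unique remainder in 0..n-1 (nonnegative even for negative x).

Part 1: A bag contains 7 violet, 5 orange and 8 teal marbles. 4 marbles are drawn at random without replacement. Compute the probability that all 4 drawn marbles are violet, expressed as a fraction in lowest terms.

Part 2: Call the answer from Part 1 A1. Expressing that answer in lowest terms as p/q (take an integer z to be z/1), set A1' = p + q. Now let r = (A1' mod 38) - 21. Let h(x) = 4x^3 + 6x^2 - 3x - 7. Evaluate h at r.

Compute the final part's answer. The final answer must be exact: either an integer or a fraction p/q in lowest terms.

Part 1: total draws C(20,4) = 4845; favorable C(7,4) = 35; P = 7/969; answer 7/969
Part 2: A1 = 7/969; threaded value p + q = 976; r = 5; 4*(5)^3 + 6*(5)^2 - 3*(5)^1 - 7 = (500) + (150) + (-15) + (-7) = 628; answer 628

628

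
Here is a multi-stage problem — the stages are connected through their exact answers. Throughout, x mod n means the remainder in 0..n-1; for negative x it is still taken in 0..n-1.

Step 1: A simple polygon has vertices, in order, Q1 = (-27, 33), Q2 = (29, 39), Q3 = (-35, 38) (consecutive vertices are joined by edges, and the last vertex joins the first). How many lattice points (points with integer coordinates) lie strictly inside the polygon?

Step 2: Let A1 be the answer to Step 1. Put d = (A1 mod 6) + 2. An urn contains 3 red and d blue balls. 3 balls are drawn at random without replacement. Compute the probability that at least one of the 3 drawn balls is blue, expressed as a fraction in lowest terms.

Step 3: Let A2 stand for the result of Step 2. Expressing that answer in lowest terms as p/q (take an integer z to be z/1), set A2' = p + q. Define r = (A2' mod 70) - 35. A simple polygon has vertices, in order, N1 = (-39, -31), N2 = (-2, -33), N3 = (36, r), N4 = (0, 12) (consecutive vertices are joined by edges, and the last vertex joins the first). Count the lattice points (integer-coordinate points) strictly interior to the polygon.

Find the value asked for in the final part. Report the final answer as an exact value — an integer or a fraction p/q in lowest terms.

Step 1: cross terms: (-27*39 - 29*33)=-2010, (29*38 - -35*39)=2467, (-35*33 - -27*38)=-129; twice the area = |328| = 328; area = 164; boundary points = 2 + 1 + 1 = 4; strictly interior points = area - boundary/2 + 1 = 163; answer 163
Step 2: A1 = 163; d = 3; total draws C(6,3) = 20; complement C(3,3) = 1; favorable 20 - 1 = 19; P = 19/20; answer 19/20
Step 3: A2 = 19/20; threaded value p + q = 39; r = 4; cross terms: (-39*-33 - -2*-31)=1225, (-2*4 - 36*-33)=1180, (36*12 - 0*4)=432, (0*-31 - -39*12)=468; twice the area = |3305| = 3305; area = 3305/2; boundary points = 1 + 1 + 4 + 1 = 7; strictly interior points = area - boundary/2 + 1 = 1650; answer 1650

1650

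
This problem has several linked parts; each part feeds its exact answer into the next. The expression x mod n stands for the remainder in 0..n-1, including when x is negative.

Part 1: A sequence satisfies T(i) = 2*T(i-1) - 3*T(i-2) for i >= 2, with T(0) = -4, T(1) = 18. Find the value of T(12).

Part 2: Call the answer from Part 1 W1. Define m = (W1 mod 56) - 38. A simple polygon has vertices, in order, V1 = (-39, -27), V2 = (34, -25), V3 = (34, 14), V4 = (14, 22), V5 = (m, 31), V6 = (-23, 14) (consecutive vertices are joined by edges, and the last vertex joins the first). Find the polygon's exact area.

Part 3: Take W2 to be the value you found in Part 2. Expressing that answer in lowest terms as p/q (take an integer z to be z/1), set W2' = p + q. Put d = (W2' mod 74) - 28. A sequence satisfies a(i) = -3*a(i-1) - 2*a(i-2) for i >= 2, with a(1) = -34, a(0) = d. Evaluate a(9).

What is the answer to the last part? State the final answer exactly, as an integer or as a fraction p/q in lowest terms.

Part 1: T(2) = 2*(18) - 3*(-4) = 48; iterating: T(2)=48, T(3)=42, T(4)=-60, T(5)=-246, T(6)=-312, T(7)=114, T(8)=1164, T(9)=1986, T(10)=480, T(11)=-4998, T(12)=-11436; answer -11436
Part 2: W1 = -11436; m = 6; cross terms: (-39*-25 - 34*-27)=1893, (34*14 - 34*-25)=1326, (34*22 - 14*14)=552, (14*31 - 6*22)=302, (6*14 - -23*31)=797, (-23*-27 - -39*14)=1167; twice the area = |6037| = 6037; area = 6037/2; answer 6037/2
Part 3: W2 = 6037/2; threaded value p + q = 6039; d = 17; a(2) = -3*(-34) - 2*(17) = 68; iterating: a(2)=68, a(3)=-136, a(4)=272, a(5)=-544, a(6)=1088, a(7)=-2176, a(8)=4352, a(9)=-8704; answer -8704

-8704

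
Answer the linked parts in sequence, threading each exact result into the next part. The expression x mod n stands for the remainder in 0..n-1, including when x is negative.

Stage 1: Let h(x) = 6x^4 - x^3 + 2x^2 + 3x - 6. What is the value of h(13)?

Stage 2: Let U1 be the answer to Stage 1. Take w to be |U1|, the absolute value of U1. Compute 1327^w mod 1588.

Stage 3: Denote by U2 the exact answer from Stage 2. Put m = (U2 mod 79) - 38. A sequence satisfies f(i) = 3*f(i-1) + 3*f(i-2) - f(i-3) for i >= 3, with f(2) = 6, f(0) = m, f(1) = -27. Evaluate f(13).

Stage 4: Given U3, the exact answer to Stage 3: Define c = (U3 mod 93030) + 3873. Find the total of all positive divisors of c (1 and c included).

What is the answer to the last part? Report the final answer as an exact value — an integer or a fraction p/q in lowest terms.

Stage 1: 6*(13)^4 - 1*(13)^3 + 2*(13)^2 + 3*(13)^1 - 6 = (171366) + (-2197) + (338) + (39) + (-6) = 169540; answer 169540
Stage 2: U1 = 169540; w = 169540; squarings mod 1588: 1327^1=1327, 1327^2=1425, 1327^4=1161, 1327^8=1297, 1327^16=517, 1327^32=505, 1327^64=945, 1327^128=569, 1327^256=1397, 1327^512=1545, 1327^1024=261, 1327^2048=1425, 1327^4096=1161, 1327^8192=1297, 1327^16384=517, 1327^32768=505, 1327^65536=945, 1327^131072=569; 1327^169540 = 1327^4 * 1327^64 * 1327^512 * 1327^1024 * 1327^4096 * 1327^32768 * 1327^131072 = 657 (mod 1588); answer 657
Stage 3: U2 = 657; m = -13; f(3) = 3*(6) + 3*(-27) - 1*(-13) = -50; iterating: f(3)=-50, f(4)=-105, f(5)=-471, f(6)=-1678, f(7)=-6342, f(8)=-23589, f(9)=-88115, f(10)=-328770, f(11)=-1227066, f(12)=-4579393, f(13)=-17090607; answer -17090607
Stage 4: U3 = -17090607; c = 30786; 30786 = 2 * 3 * 7 * 733; sigma = (1 + 2) * (1 + 3) * (1 + 7) * (1 + 733) = 3 * 4 * 8 * 734 = 70464; answer 70464

70464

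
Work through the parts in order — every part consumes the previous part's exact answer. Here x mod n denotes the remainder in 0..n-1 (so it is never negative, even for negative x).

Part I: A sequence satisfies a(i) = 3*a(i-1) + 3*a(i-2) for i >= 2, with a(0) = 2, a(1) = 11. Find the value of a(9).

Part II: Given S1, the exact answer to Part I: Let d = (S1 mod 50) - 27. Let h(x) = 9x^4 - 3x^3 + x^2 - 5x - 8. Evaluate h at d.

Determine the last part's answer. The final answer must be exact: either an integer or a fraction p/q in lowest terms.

135930

Part I: a(2) = 3*(11) + 3*(2) = 39; iterating: a(2)=39, a(3)=150, a(4)=567, a(5)=2151, a(6)=8154, a(7)=30915, a(8)=117207, a(9)=444366; answer 444366
Part II: S1 = 444366; d = -11; 9*(-11)^4 - 3*(-11)^3 + 1*(-11)^2 - 5*(-11)^1 - 8 = (131769) + (3993) + (121) + (55) + (-8) = 135930; answer 135930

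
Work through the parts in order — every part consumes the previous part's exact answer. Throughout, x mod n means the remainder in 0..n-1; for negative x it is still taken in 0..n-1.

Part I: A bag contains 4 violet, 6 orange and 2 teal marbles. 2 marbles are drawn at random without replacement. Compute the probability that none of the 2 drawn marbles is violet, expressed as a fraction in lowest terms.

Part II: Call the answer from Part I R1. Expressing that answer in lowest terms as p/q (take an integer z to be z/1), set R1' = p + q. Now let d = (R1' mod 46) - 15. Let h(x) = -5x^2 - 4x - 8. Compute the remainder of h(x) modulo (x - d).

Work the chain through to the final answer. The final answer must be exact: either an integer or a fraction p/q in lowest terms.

-932

Part I: total draws C(12,2) = 66; favorable C(8,2) = 28; P = 14/33; answer 14/33
Part II: R1 = 14/33; threaded value p + q = 47; d = -14; remainder = value at the root: -5*(-14)^2 - 4*(-14)^1 - 8 = (-980) + (56) + (-8) = -932; answer -932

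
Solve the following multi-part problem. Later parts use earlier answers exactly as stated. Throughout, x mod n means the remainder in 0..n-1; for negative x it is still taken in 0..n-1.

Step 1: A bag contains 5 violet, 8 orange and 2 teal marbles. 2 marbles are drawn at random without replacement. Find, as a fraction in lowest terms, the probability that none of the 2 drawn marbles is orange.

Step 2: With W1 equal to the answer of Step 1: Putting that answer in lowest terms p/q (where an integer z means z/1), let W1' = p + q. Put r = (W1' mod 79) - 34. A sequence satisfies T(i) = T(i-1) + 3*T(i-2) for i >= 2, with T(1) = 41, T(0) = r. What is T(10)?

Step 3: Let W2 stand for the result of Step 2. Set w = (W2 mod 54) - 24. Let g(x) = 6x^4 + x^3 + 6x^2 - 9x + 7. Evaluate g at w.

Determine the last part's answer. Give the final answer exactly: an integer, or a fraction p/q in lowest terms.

Step 1: total draws C(15,2) = 105; favorable C(7,2) = 21; P = 1/5; answer 1/5
Step 2: W1 = 1/5; threaded value p + q = 6; r = -28; T(2) = 1*(41) + 3*(-28) = -43; iterating: T(2)=-43, T(3)=80, T(4)=-49, T(5)=191, T(6)=44, T(7)=617, T(8)=749, T(9)=2600, T(10)=4847; answer 4847
Step 3: W2 = 4847; w = 17; 6*(17)^4 + 1*(17)^3 + 6*(17)^2 - 9*(17)^1 + 7 = (501126) + (4913) + (1734) + (-153) + (7) = 507627; answer 507627

507627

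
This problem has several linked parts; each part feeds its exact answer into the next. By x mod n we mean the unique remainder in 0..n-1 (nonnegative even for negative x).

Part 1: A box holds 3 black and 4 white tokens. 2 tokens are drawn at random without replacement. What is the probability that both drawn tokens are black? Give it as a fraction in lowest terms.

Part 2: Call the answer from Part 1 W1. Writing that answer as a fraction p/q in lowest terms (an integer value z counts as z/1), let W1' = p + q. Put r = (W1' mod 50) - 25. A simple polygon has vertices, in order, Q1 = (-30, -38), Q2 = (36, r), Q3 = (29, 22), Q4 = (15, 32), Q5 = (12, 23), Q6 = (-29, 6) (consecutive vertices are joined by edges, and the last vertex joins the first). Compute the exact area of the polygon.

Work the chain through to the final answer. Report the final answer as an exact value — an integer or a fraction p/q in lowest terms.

Part 1: total draws C(7,2) = 21; favorable C(3,2) = 3; P = 1/7; answer 1/7
Part 2: W1 = 1/7; threaded value p + q = 8; r = -17; cross terms: (-30*-17 - 36*-38)=1878, (36*22 - 29*-17)=1285, (29*32 - 15*22)=598, (15*23 - 12*32)=-39, (12*6 - -29*23)=739, (-29*-38 - -30*6)=1282; twice the area = |5743| = 5743; area = 5743/2; answer 5743/2

5743/2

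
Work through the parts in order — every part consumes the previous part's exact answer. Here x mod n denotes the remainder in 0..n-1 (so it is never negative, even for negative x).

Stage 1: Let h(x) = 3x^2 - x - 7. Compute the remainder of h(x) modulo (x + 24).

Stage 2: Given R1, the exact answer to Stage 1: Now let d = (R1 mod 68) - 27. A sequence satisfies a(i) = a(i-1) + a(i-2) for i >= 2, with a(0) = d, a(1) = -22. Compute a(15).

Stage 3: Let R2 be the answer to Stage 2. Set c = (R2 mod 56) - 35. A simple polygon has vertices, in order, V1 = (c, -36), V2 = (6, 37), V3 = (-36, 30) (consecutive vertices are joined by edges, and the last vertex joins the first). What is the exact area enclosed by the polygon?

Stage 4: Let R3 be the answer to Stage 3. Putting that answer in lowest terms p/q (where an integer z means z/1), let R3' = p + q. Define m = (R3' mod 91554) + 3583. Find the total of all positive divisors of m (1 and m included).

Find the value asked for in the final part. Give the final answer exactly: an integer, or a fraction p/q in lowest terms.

Stage 1: remainder = value at the root: 3*(-24)^2 - 1*(-24)^1 - 7 = (1728) + (24) + (-7) = 1745; answer 1745
Stage 2: R1 = 1745; d = 18; a(2) = 1*(-22) + 1*(18) = -4; iterating: a(2)=-4, a(3)=-26, a(4)=-30, a(5)=-56, a(6)=-86, a(7)=-142, a(8)=-228, a(9)=-370, a(10)=-598, a(11)=-968, a(12)=-1566, a(13)=-2534, a(14)=-4100, a(15)=-6634; answer -6634
Stage 3: R2 = -6634; c = -5; cross terms: (-5*37 - 6*-36)=31, (6*30 - -36*37)=1512, (-36*-36 - -5*30)=1446; twice the area = |2989| = 2989; area = 2989/2; answer 2989/2
Stage 4: R3 = 2989/2; threaded value p + q = 2991; m = 6574; 6574 = 2 * 19 * 173; sigma = (1 + 2) * (1 + 19) * (1 + 173) = 3 * 20 * 174 = 10440; answer 10440

10440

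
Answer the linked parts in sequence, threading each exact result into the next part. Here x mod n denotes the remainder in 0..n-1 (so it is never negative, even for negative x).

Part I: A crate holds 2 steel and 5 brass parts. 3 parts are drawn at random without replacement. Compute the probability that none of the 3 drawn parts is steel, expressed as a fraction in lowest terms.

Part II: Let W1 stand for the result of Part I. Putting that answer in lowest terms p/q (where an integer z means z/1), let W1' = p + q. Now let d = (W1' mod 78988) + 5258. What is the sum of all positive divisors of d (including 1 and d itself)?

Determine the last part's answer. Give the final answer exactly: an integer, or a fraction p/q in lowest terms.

5520

Part I: total draws C(7,3) = 35; favorable C(5,3) = 10; P = 2/7; answer 2/7
Part II: W1 = 2/7; threaded value p + q = 9; d = 5267; 5267 = 23 * 229; sigma = (1 + 23) * (1 + 229) = 24 * 230 = 5520; answer 5520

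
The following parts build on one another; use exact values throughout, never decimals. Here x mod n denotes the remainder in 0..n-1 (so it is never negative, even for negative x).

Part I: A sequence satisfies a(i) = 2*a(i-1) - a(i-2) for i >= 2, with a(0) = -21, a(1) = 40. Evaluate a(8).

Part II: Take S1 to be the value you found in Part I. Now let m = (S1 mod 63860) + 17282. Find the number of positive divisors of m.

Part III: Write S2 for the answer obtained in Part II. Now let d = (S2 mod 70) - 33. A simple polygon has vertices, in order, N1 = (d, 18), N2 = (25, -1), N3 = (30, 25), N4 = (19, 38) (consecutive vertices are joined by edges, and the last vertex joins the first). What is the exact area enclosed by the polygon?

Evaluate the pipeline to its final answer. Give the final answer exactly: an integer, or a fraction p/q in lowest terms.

2421/2

Part I: a(2) = 2*(40) - 1*(-21) = 101; iterating: a(2)=101, a(3)=162, a(4)=223, a(5)=284, a(6)=345, a(7)=406, a(8)=467; answer 467
Part II: S1 = 467; m = 17749; 17749 is prime, so its only divisors are 1 and 17749; count = 2; answer 2
Part III: S2 = 2; d = -31; cross terms: (-31*-1 - 25*18)=-419, (25*25 - 30*-1)=655, (30*38 - 19*25)=665, (19*18 - -31*38)=1520; twice the area = |2421| = 2421; area = 2421/2; answer 2421/2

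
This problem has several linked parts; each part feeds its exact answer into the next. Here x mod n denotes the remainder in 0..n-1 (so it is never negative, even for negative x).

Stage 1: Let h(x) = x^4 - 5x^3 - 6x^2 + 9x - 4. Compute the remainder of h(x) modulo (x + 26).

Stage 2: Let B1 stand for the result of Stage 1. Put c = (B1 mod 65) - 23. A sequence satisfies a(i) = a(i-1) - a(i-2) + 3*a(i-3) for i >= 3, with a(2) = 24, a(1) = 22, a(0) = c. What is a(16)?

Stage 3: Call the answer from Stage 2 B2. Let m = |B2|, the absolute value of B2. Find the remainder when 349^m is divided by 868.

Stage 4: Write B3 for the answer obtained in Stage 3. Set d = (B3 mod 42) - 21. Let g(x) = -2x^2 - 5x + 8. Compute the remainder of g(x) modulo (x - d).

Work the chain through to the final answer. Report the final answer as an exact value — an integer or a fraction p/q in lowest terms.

-892

Stage 1: remainder = value at the root: 1*(-26)^4 - 5*(-26)^3 - 6*(-26)^2 + 9*(-26)^1 - 4 = (456976) + (87880) + (-4056) + (-234) + (-4) = 540562; answer 540562
Stage 2: B1 = 540562; c = -1; a(3) = 1*(24) - 1*(22) + 3*(-1) = -1; iterating: a(3)=-1, a(4)=41, a(5)=114, a(6)=70, a(7)=79, a(8)=351, a(9)=482, a(10)=368, a(11)=939, a(12)=2017, a(13)=2182, a(14)=2982, a(15)=6851, a(16)=10415; answer 10415
Stage 3: B2 = 10415; m = 10415; squarings mod 868: 349^1=349, 349^2=281, 349^4=841, 349^8=729, 349^16=225, 349^32=281, 349^64=841, 349^128=729, 349^256=225, 349^512=281, 349^1024=841, 349^2048=729, 349^4096=225, 349^8192=281; 349^10415 = 349^1 * 349^2 * 349^4 * 349^8 * 349^32 * 349^128 * 349^2048 * 349^8192 = 125 (mod 868); answer 125
Stage 4: B3 = 125; d = 20; remainder = value at the root: -2*(20)^2 - 5*(20)^1 + 8 = (-800) + (-100) + (8) = -892; answer -892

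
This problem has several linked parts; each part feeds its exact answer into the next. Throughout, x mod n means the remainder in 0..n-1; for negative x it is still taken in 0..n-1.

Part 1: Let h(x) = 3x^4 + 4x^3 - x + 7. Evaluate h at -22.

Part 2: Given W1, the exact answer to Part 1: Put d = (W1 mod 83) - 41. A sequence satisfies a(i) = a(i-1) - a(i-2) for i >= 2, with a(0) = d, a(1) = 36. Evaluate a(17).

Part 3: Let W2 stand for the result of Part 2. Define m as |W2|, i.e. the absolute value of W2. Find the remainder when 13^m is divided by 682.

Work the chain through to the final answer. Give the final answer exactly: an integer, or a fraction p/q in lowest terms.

Part 1: 3*(-22)^4 + 4*(-22)^3 - 1*(-22)^1 + 7 = (702768) + (-42592) + (22) + (7) = 660205; answer 660205
Part 2: W1 = 660205; d = -18; a(2) = 1*(36) - 1*(-18) = 54; iterating: a(2)=54, a(3)=18, a(4)=-36, a(5)=-54, a(6)=-18, a(7)=36, a(8)=54, a(9)=18, a(10)=-36, a(11)=-54, a(12)=-18, a(13)=36, a(14)=54, a(15)=18, a(16)=-36, a(17)=-54; answer -54
Part 3: W2 = -54; m = 54; squarings mod 682: 13^1=13, 13^2=169, 13^4=599, 13^8=69, 13^16=669, 13^32=169; 13^54 = 13^2 * 13^4 * 13^16 * 13^32 = 467 (mod 682); answer 467

467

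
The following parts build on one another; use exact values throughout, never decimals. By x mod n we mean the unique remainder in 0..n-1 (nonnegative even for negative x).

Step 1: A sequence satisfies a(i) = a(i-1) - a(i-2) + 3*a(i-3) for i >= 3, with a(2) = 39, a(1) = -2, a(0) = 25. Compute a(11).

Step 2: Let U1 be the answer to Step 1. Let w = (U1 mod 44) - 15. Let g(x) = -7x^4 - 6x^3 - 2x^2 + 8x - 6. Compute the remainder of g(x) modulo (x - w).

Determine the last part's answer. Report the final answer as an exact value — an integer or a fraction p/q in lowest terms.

-213349

Step 1: a(3) = 1*(39) - 1*(-2) + 3*(25) = 116; iterating: a(3)=116, a(4)=71, a(5)=72, a(6)=349, a(7)=490, a(8)=357, a(9)=914, a(10)=2027, a(11)=2184; answer 2184
Step 2: U1 = 2184; w = 13; remainder = value at the root: -7*(13)^4 - 6*(13)^3 - 2*(13)^2 + 8*(13)^1 - 6 = (-199927) + (-13182) + (-338) + (104) + (-6) = -213349; answer -213349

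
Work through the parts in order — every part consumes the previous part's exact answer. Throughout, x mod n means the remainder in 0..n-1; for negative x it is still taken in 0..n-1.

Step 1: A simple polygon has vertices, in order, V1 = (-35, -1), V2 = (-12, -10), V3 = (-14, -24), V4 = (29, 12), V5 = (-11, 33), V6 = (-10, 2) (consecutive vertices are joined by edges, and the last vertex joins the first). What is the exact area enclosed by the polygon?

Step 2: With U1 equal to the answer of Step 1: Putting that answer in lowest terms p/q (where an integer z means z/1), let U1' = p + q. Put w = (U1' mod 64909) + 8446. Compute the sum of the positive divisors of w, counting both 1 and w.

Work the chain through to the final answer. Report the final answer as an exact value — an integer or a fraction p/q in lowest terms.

10940

Step 1: cross terms: (-35*-10 - -12*-1)=338, (-12*-24 - -14*-10)=148, (-14*12 - 29*-24)=528, (29*33 - -11*12)=1089, (-11*2 - -10*33)=308, (-10*-1 - -35*2)=80; twice the area = |2491| = 2491; area = 2491/2; answer 2491/2
Step 2: U1 = 2491/2; threaded value p + q = 2493; w = 10939; 10939 is prime, so its only divisors are 1 and 10939; sigma = 1 + 10939 = 10940; answer 10940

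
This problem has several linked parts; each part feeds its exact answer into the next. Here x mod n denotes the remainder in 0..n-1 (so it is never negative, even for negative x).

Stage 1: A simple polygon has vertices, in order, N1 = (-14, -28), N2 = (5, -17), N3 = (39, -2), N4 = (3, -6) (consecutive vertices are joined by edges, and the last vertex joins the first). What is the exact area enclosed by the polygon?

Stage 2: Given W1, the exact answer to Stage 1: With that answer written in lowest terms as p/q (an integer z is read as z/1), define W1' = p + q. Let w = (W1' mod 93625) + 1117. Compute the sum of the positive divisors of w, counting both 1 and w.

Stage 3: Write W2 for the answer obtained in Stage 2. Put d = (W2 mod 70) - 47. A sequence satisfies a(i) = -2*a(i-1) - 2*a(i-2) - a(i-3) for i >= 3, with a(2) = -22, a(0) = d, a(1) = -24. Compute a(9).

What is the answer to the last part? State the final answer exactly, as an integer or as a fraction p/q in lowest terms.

95

Stage 1: cross terms: (-14*-17 - 5*-28)=378, (5*-2 - 39*-17)=653, (39*-6 - 3*-2)=-228, (3*-28 - -14*-6)=-168; twice the area = |635| = 635; area = 635/2; answer 635/2
Stage 2: W1 = 635/2; threaded value p + q = 637; w = 1754; 1754 = 2 * 877; sigma = (1 + 2) * (1 + 877) = 3 * 878 = 2634; answer 2634
Stage 3: W2 = 2634; d = -3; a(3) = -2*(-22) - 2*(-24) - 1*(-3) = 95; iterating: a(3)=95, a(4)=-122, a(5)=76, a(6)=-3, a(7)=-24, a(8)=-22, a(9)=95; answer 95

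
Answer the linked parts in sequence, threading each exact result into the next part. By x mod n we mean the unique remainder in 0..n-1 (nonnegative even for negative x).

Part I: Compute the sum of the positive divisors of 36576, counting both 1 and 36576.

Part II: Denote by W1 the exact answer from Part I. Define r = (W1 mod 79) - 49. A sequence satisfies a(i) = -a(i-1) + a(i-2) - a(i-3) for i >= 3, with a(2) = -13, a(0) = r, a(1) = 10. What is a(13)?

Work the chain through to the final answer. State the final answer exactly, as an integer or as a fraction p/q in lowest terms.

2836

Part I: 36576 = 2^5 * 3^2 * 127; sigma = (1 + 2 + 4 + 8 + 16 + 32) * (1 + 3 + 9) * (1 + 127) = 63 * 13 * 128 = 104832; answer 104832
Part II: W1 = 104832; r = 29; a(3) = -1*(-13) + 1*(10) - 1*(29) = -6; iterating: a(3)=-6, a(4)=-17, a(5)=24, a(6)=-35, a(7)=76, a(8)=-135, a(9)=246, a(10)=-457, a(11)=838, a(12)=-1541, a(13)=2836; answer 2836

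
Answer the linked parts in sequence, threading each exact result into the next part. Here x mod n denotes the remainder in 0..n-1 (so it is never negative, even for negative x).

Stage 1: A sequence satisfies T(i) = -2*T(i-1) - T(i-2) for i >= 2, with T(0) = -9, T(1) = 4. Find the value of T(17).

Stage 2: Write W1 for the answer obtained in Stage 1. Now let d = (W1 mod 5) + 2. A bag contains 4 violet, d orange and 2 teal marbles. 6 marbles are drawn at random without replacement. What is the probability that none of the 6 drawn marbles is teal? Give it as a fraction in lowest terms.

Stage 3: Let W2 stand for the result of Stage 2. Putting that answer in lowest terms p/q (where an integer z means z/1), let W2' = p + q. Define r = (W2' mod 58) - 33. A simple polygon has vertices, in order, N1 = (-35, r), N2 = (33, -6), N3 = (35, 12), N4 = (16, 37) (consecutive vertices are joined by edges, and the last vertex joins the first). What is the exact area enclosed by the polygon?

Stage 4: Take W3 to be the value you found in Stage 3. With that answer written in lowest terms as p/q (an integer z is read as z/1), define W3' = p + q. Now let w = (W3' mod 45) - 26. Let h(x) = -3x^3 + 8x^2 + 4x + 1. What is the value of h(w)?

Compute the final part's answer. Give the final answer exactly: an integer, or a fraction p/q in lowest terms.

-5186

Stage 1: T(2) = -2*(4) - 1*(-9) = 1; iterating: T(2)=1, T(3)=-6, T(4)=11, T(5)=-16, T(6)=21, T(7)=-26, T(8)=31, T(9)=-36, T(10)=41, T(11)=-46, T(12)=51, T(13)=-56, T(14)=61, T(15)=-66, T(16)=71, T(17)=-76; answer -76
Stage 2: W1 = -76; d = 6; total draws C(12,6) = 924; favorable C(10,6) = 210; P = 5/22; answer 5/22
Stage 3: W2 = 5/22; threaded value p + q = 27; r = -6; cross terms: (-35*-6 - 33*-6)=408, (33*12 - 35*-6)=606, (35*37 - 16*12)=1103, (16*-6 - -35*37)=1199; twice the area = |3316| = 3316; area = 1658; answer 1658
Stage 4: W3 = 1658; threaded value p + q = 1659; w = 13; -3*(13)^3 + 8*(13)^2 + 4*(13)^1 + 1 = (-6591) + (1352) + (52) + (1) = -5186; answer -5186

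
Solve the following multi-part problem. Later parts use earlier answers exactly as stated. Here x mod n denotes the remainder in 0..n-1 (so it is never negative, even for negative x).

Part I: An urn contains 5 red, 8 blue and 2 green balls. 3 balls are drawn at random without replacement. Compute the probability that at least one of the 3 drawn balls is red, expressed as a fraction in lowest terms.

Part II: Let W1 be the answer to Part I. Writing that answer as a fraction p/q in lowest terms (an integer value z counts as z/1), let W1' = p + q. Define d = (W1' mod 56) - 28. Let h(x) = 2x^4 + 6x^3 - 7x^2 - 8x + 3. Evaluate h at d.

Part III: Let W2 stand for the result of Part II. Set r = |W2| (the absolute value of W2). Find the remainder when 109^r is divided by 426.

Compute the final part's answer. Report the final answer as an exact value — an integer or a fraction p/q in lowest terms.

Part I: total draws C(15,3) = 455; complement C(10,3) = 120; favorable 455 - 120 = 335; P = 67/91; answer 67/91
Part II: W1 = 67/91; threaded value p + q = 158; d = 18; 2*(18)^4 + 6*(18)^3 - 7*(18)^2 - 8*(18)^1 + 3 = (209952) + (34992) + (-2268) + (-144) + (3) = 242535; answer 242535
Part III: W2 = 242535; r = 242535; squarings mod 426: 109^1=109, 109^2=379, 109^4=79, 109^8=277, 109^16=49, 109^32=271, 109^64=169, 109^128=19, 109^256=361, 109^512=391, 109^1024=373, 109^2048=253, 109^4096=109, 109^8192=379, 109^16384=79, 109^32768=277, 109^65536=49, 109^131072=271; 109^242535 = 109^1 * 109^2 * 109^4 * 109^32 * 109^64 * 109^256 * 109^512 * 109^4096 * 109^8192 * 109^32768 * 109^65536 * 109^131072 = 37 (mod 426); answer 37

37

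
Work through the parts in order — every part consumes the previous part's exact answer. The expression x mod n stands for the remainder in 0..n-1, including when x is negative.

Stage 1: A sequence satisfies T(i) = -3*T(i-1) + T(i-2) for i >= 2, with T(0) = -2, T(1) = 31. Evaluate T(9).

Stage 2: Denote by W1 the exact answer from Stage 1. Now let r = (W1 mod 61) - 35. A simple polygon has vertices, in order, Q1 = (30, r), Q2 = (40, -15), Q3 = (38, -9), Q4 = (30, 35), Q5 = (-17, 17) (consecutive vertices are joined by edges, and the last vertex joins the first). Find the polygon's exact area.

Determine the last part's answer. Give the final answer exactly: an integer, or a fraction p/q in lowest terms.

1861

Stage 1: T(2) = -3*(31) + 1*(-2) = -95; iterating: T(2)=-95, T(3)=316, T(4)=-1043, T(5)=3445, T(6)=-11378, T(7)=37579, T(8)=-124115, T(9)=409924; answer 409924
Stage 2: W1 = 409924; r = -31; cross terms: (30*-15 - 40*-31)=790, (40*-9 - 38*-15)=210, (38*35 - 30*-9)=1600, (30*17 - -17*35)=1105, (-17*-31 - 30*17)=17; twice the area = |3722| = 3722; area = 1861; answer 1861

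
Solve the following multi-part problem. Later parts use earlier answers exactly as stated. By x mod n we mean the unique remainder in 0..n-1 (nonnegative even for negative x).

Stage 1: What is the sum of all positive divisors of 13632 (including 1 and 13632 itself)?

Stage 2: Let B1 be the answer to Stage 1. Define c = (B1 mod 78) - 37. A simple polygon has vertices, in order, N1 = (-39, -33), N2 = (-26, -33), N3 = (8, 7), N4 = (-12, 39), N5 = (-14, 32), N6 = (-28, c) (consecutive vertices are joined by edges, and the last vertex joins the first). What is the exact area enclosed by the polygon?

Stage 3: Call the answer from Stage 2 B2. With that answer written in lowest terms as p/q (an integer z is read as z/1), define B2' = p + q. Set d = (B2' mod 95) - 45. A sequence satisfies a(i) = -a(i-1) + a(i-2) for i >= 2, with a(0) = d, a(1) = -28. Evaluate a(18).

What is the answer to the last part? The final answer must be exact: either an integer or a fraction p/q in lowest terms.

Stage 1: 13632 = 2^6 * 3 * 71; sigma = (1 + 2 + 4 + 8 + 16 + 32 + 64) * (1 + 3) * (1 + 71) = 127 * 4 * 72 = 36576; answer 36576
Stage 2: B1 = 36576; c = 35; cross terms: (-39*-33 - -26*-33)=429, (-26*7 - 8*-33)=82, (8*39 - -12*7)=396, (-12*32 - -14*39)=162, (-14*35 - -28*32)=406, (-28*-33 - -39*35)=2289; twice the area = |3764| = 3764; area = 1882; answer 1882
Stage 3: B2 = 1882; threaded value p + q = 1883; d = 33; a(2) = -1*(-28) + 1*(33) = 61; iterating: a(2)=61, a(3)=-89, a(4)=150, a(5)=-239, a(6)=389, a(7)=-628, a(8)=1017, a(9)=-1645, a(10)=2662, a(11)=-4307, a(12)=6969, a(13)=-11276, a(14)=18245, a(15)=-29521, a(16)=47766, a(17)=-77287, a(18)=125053; answer 125053

125053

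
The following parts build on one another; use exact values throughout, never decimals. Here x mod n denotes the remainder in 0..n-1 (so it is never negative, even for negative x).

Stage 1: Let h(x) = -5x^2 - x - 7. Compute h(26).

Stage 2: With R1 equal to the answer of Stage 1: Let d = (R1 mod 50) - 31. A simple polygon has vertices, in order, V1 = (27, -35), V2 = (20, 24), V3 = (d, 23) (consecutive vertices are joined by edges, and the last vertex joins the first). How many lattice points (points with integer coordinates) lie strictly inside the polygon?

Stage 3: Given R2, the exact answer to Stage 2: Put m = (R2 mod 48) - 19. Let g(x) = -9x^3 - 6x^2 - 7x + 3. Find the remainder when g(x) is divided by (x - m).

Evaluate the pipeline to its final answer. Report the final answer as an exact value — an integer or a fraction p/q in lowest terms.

-20875

Stage 1: -5*(26)^2 - 1*(26)^1 - 7 = (-3380) + (-26) + (-7) = -3413; answer -3413
Stage 2: R1 = -3413; d = 6; cross terms: (27*24 - 20*-35)=1348, (20*23 - 6*24)=316, (6*-35 - 27*23)=-831; twice the area = |833| = 833; area = 833/2; boundary points = 1 + 1 + 1 = 3; strictly interior points = area - boundary/2 + 1 = 416; answer 416
Stage 3: R2 = 416; m = 13; remainder = value at the root: -9*(13)^3 - 6*(13)^2 - 7*(13)^1 + 3 = (-19773) + (-1014) + (-91) + (3) = -20875; answer -20875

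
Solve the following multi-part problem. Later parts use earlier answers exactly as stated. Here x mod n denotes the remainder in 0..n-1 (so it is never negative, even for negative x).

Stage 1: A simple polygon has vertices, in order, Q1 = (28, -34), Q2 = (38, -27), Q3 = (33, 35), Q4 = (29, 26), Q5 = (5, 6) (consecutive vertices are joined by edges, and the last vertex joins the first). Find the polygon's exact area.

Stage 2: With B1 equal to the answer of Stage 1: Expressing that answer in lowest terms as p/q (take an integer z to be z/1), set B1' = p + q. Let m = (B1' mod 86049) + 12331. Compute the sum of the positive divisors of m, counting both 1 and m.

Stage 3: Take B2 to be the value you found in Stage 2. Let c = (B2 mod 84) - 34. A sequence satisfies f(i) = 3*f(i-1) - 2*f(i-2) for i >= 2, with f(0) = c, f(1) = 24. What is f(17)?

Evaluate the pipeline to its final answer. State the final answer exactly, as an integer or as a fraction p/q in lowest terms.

4456404

Stage 1: cross terms: (28*-27 - 38*-34)=536, (38*35 - 33*-27)=2221, (33*26 - 29*35)=-157, (29*6 - 5*26)=44, (5*-34 - 28*6)=-338; twice the area = |2306| = 2306; area = 1153; answer 1153
Stage 2: B1 = 1153; threaded value p + q = 1154; m = 13485; 13485 = 3 * 5 * 29 * 31; sigma = (1 + 3) * (1 + 5) * (1 + 29) * (1 + 31) = 4 * 6 * 30 * 32 = 23040; answer 23040
Stage 3: B2 = 23040; c = -10; f(2) = 3*(24) - 2*(-10) = 92; iterating: f(2)=92, f(3)=228, f(4)=500, f(5)=1044, f(6)=2132, f(7)=4308, f(8)=8660, f(9)=17364, f(10)=34772, f(11)=69588, f(12)=139220, f(13)=278484, f(14)=557012, f(15)=1114068, f(16)=2228180, f(17)=4456404; answer 4456404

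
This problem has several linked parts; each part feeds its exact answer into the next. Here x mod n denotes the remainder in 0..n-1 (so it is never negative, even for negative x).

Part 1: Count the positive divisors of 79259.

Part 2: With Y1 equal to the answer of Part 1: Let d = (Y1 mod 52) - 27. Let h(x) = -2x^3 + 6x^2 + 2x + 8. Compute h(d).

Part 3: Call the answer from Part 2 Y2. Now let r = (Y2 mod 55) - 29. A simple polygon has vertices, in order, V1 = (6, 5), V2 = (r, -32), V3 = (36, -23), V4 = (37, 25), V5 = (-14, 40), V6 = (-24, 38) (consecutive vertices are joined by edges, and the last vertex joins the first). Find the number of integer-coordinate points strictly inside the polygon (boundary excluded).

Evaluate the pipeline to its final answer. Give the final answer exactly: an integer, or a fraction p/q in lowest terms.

Part 1: 79259 is prime, so its only divisors are 1 and 79259; count = 2; answer 2
Part 2: Y1 = 2; d = -25; -2*(-25)^3 + 6*(-25)^2 + 2*(-25)^1 + 8 = (31250) + (3750) + (-50) + (8) = 34958; answer 34958
Part 3: Y2 = 34958; r = 4; cross terms: (6*-32 - 4*5)=-212, (4*-23 - 36*-32)=1060, (36*25 - 37*-23)=1751, (37*40 - -14*25)=1830, (-14*38 - -24*40)=428, (-24*5 - 6*38)=-348; twice the area = |4509| = 4509; area = 4509/2; boundary points = 1 + 1 + 1 + 3 + 2 + 3 = 11; strictly interior points = area - boundary/2 + 1 = 2250; answer 2250

2250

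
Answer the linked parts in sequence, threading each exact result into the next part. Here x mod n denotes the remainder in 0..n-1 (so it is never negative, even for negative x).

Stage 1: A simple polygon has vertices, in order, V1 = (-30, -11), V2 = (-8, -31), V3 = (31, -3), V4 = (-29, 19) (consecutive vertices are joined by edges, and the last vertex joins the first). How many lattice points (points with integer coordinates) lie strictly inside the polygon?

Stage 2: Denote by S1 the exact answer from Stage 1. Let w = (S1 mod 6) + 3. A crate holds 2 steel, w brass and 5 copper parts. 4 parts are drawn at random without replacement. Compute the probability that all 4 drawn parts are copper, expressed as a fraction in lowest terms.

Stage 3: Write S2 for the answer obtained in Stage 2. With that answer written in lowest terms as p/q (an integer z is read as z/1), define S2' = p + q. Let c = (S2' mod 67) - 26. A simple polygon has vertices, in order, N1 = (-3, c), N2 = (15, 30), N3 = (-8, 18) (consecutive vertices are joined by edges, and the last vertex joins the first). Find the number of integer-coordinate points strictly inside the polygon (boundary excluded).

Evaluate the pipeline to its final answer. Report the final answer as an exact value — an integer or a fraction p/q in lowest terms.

Stage 1: cross terms: (-30*-31 - -8*-11)=842, (-8*-3 - 31*-31)=985, (31*19 - -29*-3)=502, (-29*-11 - -30*19)=889; twice the area = |3218| = 3218; area = 1609; boundary points = 2 + 1 + 2 + 1 = 6; strictly interior points = area - boundary/2 + 1 = 1607; answer 1607
Stage 2: S1 = 1607; w = 8; total draws C(15,4) = 1365; favorable C(5,4) = 5; P = 1/273; answer 1/273
Stage 3: S2 = 1/273; threaded value p + q = 274; c = -20; cross terms: (-3*30 - 15*-20)=210, (15*18 - -8*30)=510, (-8*-20 - -3*18)=214; twice the area = |934| = 934; area = 467; boundary points = 2 + 1 + 1 = 4; strictly interior points = area - boundary/2 + 1 = 466; answer 466

466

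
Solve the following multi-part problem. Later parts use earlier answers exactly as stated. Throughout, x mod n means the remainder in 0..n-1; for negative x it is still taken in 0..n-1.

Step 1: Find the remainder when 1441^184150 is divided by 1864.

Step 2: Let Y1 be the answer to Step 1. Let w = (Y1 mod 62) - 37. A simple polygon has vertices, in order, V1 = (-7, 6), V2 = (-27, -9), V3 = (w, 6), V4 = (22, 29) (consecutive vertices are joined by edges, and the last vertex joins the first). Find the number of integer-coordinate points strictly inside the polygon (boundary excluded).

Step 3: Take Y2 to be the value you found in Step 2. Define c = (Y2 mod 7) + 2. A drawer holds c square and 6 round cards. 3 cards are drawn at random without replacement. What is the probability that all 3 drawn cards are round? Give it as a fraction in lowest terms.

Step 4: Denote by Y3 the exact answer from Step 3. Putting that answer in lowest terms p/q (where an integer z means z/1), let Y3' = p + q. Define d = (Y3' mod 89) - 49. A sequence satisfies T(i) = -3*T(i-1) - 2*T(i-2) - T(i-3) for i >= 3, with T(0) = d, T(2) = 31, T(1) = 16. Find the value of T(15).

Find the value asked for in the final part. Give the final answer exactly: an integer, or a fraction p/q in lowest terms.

-3541864

Step 1: squarings mod 1864: 1441^1=1441, 1441^2=1849, 1441^4=225, 1441^8=297, 1441^16=601, 1441^32=1449, 1441^64=737, 1441^128=745, 1441^256=1417, 1441^512=361, 1441^1024=1705, 1441^2048=1049, 1441^4096=641, 1441^8192=801, 1441^16384=385, 1441^32768=969, 1441^65536=1369, 1441^131072=841; 1441^184150 = 1441^2 * 1441^4 * 1441^16 * 1441^64 * 1441^256 * 1441^512 * 1441^1024 * 1441^2048 * 1441^16384 * 1441^32768 * 1441^131072 = 89 (mod 1864); answer 89
Step 2: Y1 = 89; w = -10; cross terms: (-7*-9 - -27*6)=225, (-27*6 - -10*-9)=-252, (-10*29 - 22*6)=-422, (22*6 - -7*29)=335; twice the area = |-114| = 114; area = 57; boundary points = 5 + 1 + 1 + 1 = 8; strictly interior points = area - boundary/2 + 1 = 54; answer 54
Step 3: Y2 = 54; c = 7; total draws C(13,3) = 286; favorable C(6,3) = 20; P = 10/143; answer 10/143
Step 4: Y3 = 10/143; threaded value p + q = 153; d = 15; T(3) = -3*(31) - 2*(16) - 1*(15) = -140; iterating: T(3)=-140, T(4)=342, T(5)=-777, T(6)=1787, T(7)=-4149, T(8)=9650, T(9)=-22439, T(10)=52166, T(11)=-121270, T(12)=281917, T(13)=-655377, T(14)=1523567, T(15)=-3541864; answer -3541864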